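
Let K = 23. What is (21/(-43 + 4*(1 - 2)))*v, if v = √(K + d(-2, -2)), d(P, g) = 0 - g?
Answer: -105/47 ≈ -2.2340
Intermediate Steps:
d(P, g) = -g
v = 5 (v = √(23 - 1*(-2)) = √(23 + 2) = √25 = 5)
(21/(-43 + 4*(1 - 2)))*v = (21/(-43 + 4*(1 - 2)))*5 = (21/(-43 + 4*(-1)))*5 = (21/(-43 - 4))*5 = (21/(-47))*5 = -1/47*21*5 = -21/47*5 = -105/47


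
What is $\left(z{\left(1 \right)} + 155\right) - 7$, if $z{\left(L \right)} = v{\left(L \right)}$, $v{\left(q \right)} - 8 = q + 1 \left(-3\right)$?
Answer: $154$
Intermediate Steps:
$v{\left(q \right)} = 5 + q$ ($v{\left(q \right)} = 8 + \left(q + 1 \left(-3\right)\right) = 8 + \left(q - 3\right) = 8 + \left(-3 + q\right) = 5 + q$)
$z{\left(L \right)} = 5 + L$
$\left(z{\left(1 \right)} + 155\right) - 7 = \left(\left(5 + 1\right) + 155\right) - 7 = \left(6 + 155\right) - 7 = 161 - 7 = 154$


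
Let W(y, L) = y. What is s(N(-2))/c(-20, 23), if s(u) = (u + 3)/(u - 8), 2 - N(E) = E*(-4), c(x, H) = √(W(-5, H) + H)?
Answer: √2/28 ≈ 0.050508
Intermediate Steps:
c(x, H) = √(-5 + H)
N(E) = 2 + 4*E (N(E) = 2 - E*(-4) = 2 - (-4)*E = 2 + 4*E)
s(u) = (3 + u)/(-8 + u)
s(N(-2))/c(-20, 23) = ((3 + (2 + 4*(-2)))/(-8 + (2 + 4*(-2))))/(√(-5 + 23)) = ((3 + (2 - 8))/(-8 + (2 - 8)))/(√18) = ((3 - 6)/(-8 - 6))/((3*√2)) = (-3/(-14))*(√2/6) = (-1/14*(-3))*(√2/6) = 3*(√2/6)/14 = √2/28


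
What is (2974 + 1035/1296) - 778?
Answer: 316339/144 ≈ 2196.8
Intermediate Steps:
(2974 + 1035/1296) - 778 = (2974 + 1035*(1/1296)) - 778 = (2974 + 115/144) - 778 = 428371/144 - 778 = 316339/144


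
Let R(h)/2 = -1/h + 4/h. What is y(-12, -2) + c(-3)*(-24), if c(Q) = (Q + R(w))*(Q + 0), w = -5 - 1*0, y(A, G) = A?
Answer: -1572/5 ≈ -314.40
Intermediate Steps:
w = -5 (w = -5 + 0 = -5)
R(h) = 6/h (R(h) = 2*(-1/h + 4/h) = 2*(3/h) = 6/h)
c(Q) = Q*(-6/5 + Q) (c(Q) = (Q + 6/(-5))*(Q + 0) = (Q + 6*(-⅕))*Q = (Q - 6/5)*Q = (-6/5 + Q)*Q = Q*(-6/5 + Q))
y(-12, -2) + c(-3)*(-24) = -12 + ((⅕)*(-3)*(-6 + 5*(-3)))*(-24) = -12 + ((⅕)*(-3)*(-6 - 15))*(-24) = -12 + ((⅕)*(-3)*(-21))*(-24) = -12 + (63/5)*(-24) = -12 - 1512/5 = -1572/5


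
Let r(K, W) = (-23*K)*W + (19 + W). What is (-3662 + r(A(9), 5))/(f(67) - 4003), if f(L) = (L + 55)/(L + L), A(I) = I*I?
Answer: 867851/268140 ≈ 3.2366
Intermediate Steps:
A(I) = I²
r(K, W) = 19 + W - 23*K*W (r(K, W) = -23*K*W + (19 + W) = 19 + W - 23*K*W)
f(L) = (55 + L)/(2*L) (f(L) = (55 + L)/((2*L)) = (55 + L)*(1/(2*L)) = (55 + L)/(2*L))
(-3662 + r(A(9), 5))/(f(67) - 4003) = (-3662 + (19 + 5 - 23*9²*5))/((½)*(55 + 67)/67 - 4003) = (-3662 + (19 + 5 - 23*81*5))/((½)*(1/67)*122 - 4003) = (-3662 + (19 + 5 - 9315))/(61/67 - 4003) = (-3662 - 9291)/(-268140/67) = -12953*(-67/268140) = 867851/268140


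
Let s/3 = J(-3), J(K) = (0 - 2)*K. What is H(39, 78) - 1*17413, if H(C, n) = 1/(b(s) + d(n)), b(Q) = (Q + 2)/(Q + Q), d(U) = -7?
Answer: -1009963/58 ≈ -17413.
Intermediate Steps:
J(K) = -2*K
s = 18 (s = 3*(-2*(-3)) = 3*6 = 18)
b(Q) = (2 + Q)/(2*Q) (b(Q) = (2 + Q)/((2*Q)) = (2 + Q)*(1/(2*Q)) = (2 + Q)/(2*Q))
H(C, n) = -9/58 (H(C, n) = 1/((½)*(2 + 18)/18 - 7) = 1/((½)*(1/18)*20 - 7) = 1/(5/9 - 7) = 1/(-58/9) = -9/58)
H(39, 78) - 1*17413 = -9/58 - 1*17413 = -9/58 - 17413 = -1009963/58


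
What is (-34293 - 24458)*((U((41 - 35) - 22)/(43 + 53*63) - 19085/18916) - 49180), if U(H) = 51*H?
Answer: 92424634242887793/31986956 ≈ 2.8894e+9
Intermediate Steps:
(-34293 - 24458)*((U((41 - 35) - 22)/(43 + 53*63) - 19085/18916) - 49180) = (-34293 - 24458)*(((51*((41 - 35) - 22))/(43 + 53*63) - 19085/18916) - 49180) = -58751*(((51*(6 - 22))/(43 + 3339) - 19085*1/18916) - 49180) = -58751*(((51*(-16))/3382 - 19085/18916) - 49180) = -58751*((-816*1/3382 - 19085/18916) - 49180) = -58751*((-408/1691 - 19085/18916) - 49180) = -58751*(-39990463/31986956 - 49180) = -58751*(-1573158486543/31986956) = 92424634242887793/31986956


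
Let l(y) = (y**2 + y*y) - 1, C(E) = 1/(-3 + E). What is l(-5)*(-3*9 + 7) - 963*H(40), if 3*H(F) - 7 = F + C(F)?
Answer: -594800/37 ≈ -16076.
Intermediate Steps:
l(y) = -1 + 2*y**2 (l(y) = (y**2 + y**2) - 1 = 2*y**2 - 1 = -1 + 2*y**2)
H(F) = 7/3 + F/3 + 1/(3*(-3 + F)) (H(F) = 7/3 + (F + 1/(-3 + F))/3 = 7/3 + (F/3 + 1/(3*(-3 + F))) = 7/3 + F/3 + 1/(3*(-3 + F)))
l(-5)*(-3*9 + 7) - 963*H(40) = (-1 + 2*(-5)**2)*(-3*9 + 7) - 321*(1 + (-3 + 40)*(7 + 40))/(-3 + 40) = (-1 + 2*25)*(-27 + 7) - 321*(1 + 37*47)/37 = (-1 + 50)*(-20) - 321*(1 + 1739)/37 = 49*(-20) - 321*1740/37 = -980 - 963*580/37 = -980 - 558540/37 = -594800/37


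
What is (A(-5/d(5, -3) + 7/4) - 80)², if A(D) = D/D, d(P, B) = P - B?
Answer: 6241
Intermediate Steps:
A(D) = 1
(A(-5/d(5, -3) + 7/4) - 80)² = (1 - 80)² = (-79)² = 6241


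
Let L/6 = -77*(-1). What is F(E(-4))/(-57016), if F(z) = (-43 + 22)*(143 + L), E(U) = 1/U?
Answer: 12705/57016 ≈ 0.22283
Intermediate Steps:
L = 462 (L = 6*(-77*(-1)) = 6*77 = 462)
F(z) = -12705 (F(z) = (-43 + 22)*(143 + 462) = -21*605 = -12705)
F(E(-4))/(-57016) = -12705/(-57016) = -12705*(-1/57016) = 12705/57016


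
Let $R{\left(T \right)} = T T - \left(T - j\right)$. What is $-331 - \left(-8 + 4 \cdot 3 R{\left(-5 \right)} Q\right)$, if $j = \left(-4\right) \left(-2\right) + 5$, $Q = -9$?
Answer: $4321$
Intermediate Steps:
$j = 13$ ($j = 8 + 5 = 13$)
$R{\left(T \right)} = 13 + T^{2} - T$ ($R{\left(T \right)} = T T - \left(-13 + T\right) = T^{2} - \left(-13 + T\right) = 13 + T^{2} - T$)
$-331 - \left(-8 + 4 \cdot 3 R{\left(-5 \right)} Q\right) = -331 - \left(-8 + 4 \cdot 3 \left(13 + \left(-5\right)^{2} - -5\right) \left(-9\right)\right) = -331 - \left(-8 + 12 \left(13 + 25 + 5\right) \left(-9\right)\right) = -331 - \left(-8 + 12 \cdot 43 \left(-9\right)\right) = -331 - \left(-8 + 516 \left(-9\right)\right) = -331 - \left(-8 - 4644\right) = -331 - -4652 = -331 + 4652 = 4321$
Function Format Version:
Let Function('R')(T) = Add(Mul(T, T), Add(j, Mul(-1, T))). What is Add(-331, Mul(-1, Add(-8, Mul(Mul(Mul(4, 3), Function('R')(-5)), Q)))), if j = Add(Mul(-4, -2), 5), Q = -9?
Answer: 4321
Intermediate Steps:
j = 13 (j = Add(8, 5) = 13)
Function('R')(T) = Add(13, Pow(T, 2), Mul(-1, T)) (Function('R')(T) = Add(Mul(T, T), Add(13, Mul(-1, T))) = Add(Pow(T, 2), Add(13, Mul(-1, T))) = Add(13, Pow(T, 2), Mul(-1, T)))
Add(-331, Mul(-1, Add(-8, Mul(Mul(Mul(4, 3), Function('R')(-5)), Q)))) = Add(-331, Mul(-1, Add(-8, Mul(Mul(Mul(4, 3), Add(13, Pow(-5, 2), Mul(-1, -5))), -9)))) = Add(-331, Mul(-1, Add(-8, Mul(Mul(12, Add(13, 25, 5)), -9)))) = Add(-331, Mul(-1, Add(-8, Mul(Mul(12, 43), -9)))) = Add(-331, Mul(-1, Add(-8, Mul(516, -9)))) = Add(-331, Mul(-1, Add(-8, -4644))) = Add(-331, Mul(-1, -4652)) = Add(-331, 4652) = 4321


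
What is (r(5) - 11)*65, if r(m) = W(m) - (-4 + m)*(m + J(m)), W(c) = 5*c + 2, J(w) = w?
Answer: 390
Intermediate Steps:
W(c) = 2 + 5*c
r(m) = 2 + 5*m - 2*m*(-4 + m) (r(m) = (2 + 5*m) - (-4 + m)*(m + m) = (2 + 5*m) - (-4 + m)*2*m = (2 + 5*m) - 2*m*(-4 + m) = 2 + 5*m - 2*m*(-4 + m))
(r(5) - 11)*65 = ((2 - 2*5**2 + 13*5) - 11)*65 = ((2 - 2*25 + 65) - 11)*65 = ((2 - 50 + 65) - 11)*65 = (17 - 11)*65 = 6*65 = 390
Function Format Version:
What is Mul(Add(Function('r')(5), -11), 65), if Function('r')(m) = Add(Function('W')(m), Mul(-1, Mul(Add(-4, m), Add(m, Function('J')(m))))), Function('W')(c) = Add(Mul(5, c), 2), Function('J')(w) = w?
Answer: 390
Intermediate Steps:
Function('W')(c) = Add(2, Mul(5, c))
Function('r')(m) = Add(2, Mul(5, m), Mul(-2, m, Add(-4, m))) (Function('r')(m) = Add(Add(2, Mul(5, m)), Mul(-1, Mul(Add(-4, m), Add(m, m)))) = Add(Add(2, Mul(5, m)), Mul(-1, Mul(Add(-4, m), Mul(2, m)))) = Add(Add(2, Mul(5, m)), Mul(-1, Mul(2, m, Add(-4, m)))) = Add(Add(2, Mul(5, m)), Mul(-2, m, Add(-4, m))) = Add(2, Mul(5, m), Mul(-2, m, Add(-4, m))))
Mul(Add(Function('r')(5), -11), 65) = Mul(Add(Add(2, Mul(-2, Pow(5, 2)), Mul(13, 5)), -11), 65) = Mul(Add(Add(2, Mul(-2, 25), 65), -11), 65) = Mul(Add(Add(2, -50, 65), -11), 65) = Mul(Add(17, -11), 65) = Mul(6, 65) = 390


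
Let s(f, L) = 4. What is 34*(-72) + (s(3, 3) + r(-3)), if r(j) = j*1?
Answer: -2447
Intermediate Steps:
r(j) = j
34*(-72) + (s(3, 3) + r(-3)) = 34*(-72) + (4 - 3) = -2448 + 1 = -2447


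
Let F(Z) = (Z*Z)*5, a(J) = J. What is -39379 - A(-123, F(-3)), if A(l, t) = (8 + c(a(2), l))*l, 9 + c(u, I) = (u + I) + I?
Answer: -69514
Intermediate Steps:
F(Z) = 5*Z² (F(Z) = Z²*5 = 5*Z²)
c(u, I) = -9 + u + 2*I (c(u, I) = -9 + ((u + I) + I) = -9 + ((I + u) + I) = -9 + (u + 2*I) = -9 + u + 2*I)
A(l, t) = l*(1 + 2*l) (A(l, t) = (8 + (-9 + 2 + 2*l))*l = (8 + (-7 + 2*l))*l = (1 + 2*l)*l = l*(1 + 2*l))
-39379 - A(-123, F(-3)) = -39379 - (-123)*(1 + 2*(-123)) = -39379 - (-123)*(1 - 246) = -39379 - (-123)*(-245) = -39379 - 1*30135 = -39379 - 30135 = -69514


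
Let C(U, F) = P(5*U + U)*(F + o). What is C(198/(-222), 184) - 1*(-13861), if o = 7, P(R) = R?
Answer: 475039/37 ≈ 12839.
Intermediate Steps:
C(U, F) = 6*U*(7 + F) (C(U, F) = (5*U + U)*(F + 7) = (6*U)*(7 + F) = 6*U*(7 + F))
C(198/(-222), 184) - 1*(-13861) = 6*(198/(-222))*(7 + 184) - 1*(-13861) = 6*(198*(-1/222))*191 + 13861 = 6*(-33/37)*191 + 13861 = -37818/37 + 13861 = 475039/37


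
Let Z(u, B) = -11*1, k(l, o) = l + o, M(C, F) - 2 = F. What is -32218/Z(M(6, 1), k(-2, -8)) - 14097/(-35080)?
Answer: 1130362507/385880 ≈ 2929.3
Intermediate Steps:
M(C, F) = 2 + F
Z(u, B) = -11
-32218/Z(M(6, 1), k(-2, -8)) - 14097/(-35080) = -32218/(-11) - 14097/(-35080) = -32218*(-1/11) - 14097*(-1/35080) = 32218/11 + 14097/35080 = 1130362507/385880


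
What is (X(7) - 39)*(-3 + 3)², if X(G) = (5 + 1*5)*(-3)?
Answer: 0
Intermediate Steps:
X(G) = -30 (X(G) = (5 + 5)*(-3) = 10*(-3) = -30)
(X(7) - 39)*(-3 + 3)² = (-30 - 39)*(-3 + 3)² = -69*0² = -69*0 = 0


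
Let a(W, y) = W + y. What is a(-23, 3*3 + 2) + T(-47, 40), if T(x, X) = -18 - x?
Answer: 17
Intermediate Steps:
a(-23, 3*3 + 2) + T(-47, 40) = (-23 + (3*3 + 2)) + (-18 - 1*(-47)) = (-23 + (9 + 2)) + (-18 + 47) = (-23 + 11) + 29 = -12 + 29 = 17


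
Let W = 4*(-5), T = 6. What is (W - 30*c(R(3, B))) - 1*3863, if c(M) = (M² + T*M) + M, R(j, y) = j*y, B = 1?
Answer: -4783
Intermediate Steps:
W = -20
c(M) = M² + 7*M (c(M) = (M² + 6*M) + M = M² + 7*M)
(W - 30*c(R(3, B))) - 1*3863 = (-20 - 30*3*1*(7 + 3*1)) - 1*3863 = (-20 - 90*(7 + 3)) - 3863 = (-20 - 90*10) - 3863 = (-20 - 30*30) - 3863 = (-20 - 900) - 3863 = -920 - 3863 = -4783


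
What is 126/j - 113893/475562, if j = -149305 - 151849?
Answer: -2454232381/10229814182 ≈ -0.23991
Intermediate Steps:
j = -301154
126/j - 113893/475562 = 126/(-301154) - 113893/475562 = 126*(-1/301154) - 113893*1/475562 = -9/21511 - 113893/475562 = -2454232381/10229814182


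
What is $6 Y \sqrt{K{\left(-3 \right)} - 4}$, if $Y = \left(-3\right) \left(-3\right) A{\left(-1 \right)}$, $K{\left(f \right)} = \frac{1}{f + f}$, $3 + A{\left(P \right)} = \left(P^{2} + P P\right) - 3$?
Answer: $- 180 i \sqrt{6} \approx - 440.91 i$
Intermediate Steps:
$A{\left(P \right)} = -6 + 2 P^{2}$ ($A{\left(P \right)} = -3 - \left(3 - P^{2} - P P\right) = -3 + \left(\left(P^{2} + P^{2}\right) - 3\right) = -3 + \left(2 P^{2} - 3\right) = -3 + \left(-3 + 2 P^{2}\right) = -6 + 2 P^{2}$)
$K{\left(f \right)} = \frac{1}{2 f}$
$Y = -36$ ($Y = \left(-3\right) \left(-3\right) \left(-6 + 2 \left(-1\right)^{2}\right) = 9 \left(-6 + 2 \cdot 1\right) = 9 \left(-6 + 2\right) = 9 \left(-4\right) = -36$)
$6 Y \sqrt{K{\left(-3 \right)} - 4} = 6 \left(-36\right) \sqrt{\frac{1}{2 \left(-3\right)} - 4} = - 216 \sqrt{\frac{1}{2} \left(- \frac{1}{3}\right) - 4} = - 216 \sqrt{- \frac{1}{6} - 4} = - 216 \sqrt{- \frac{25}{6}} = - 216 \frac{5 i \sqrt{6}}{6} = - 180 i \sqrt{6}$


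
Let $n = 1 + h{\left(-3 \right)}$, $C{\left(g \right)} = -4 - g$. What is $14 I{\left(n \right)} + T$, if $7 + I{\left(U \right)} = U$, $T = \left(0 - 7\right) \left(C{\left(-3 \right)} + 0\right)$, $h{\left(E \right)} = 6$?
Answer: $7$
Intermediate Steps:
$n = 7$ ($n = 1 + 6 = 7$)
$T = 7$ ($T = \left(0 - 7\right) \left(\left(-4 - -3\right) + 0\right) = - 7 \left(\left(-4 + 3\right) + 0\right) = - 7 \left(-1 + 0\right) = \left(-7\right) \left(-1\right) = 7$)
$I{\left(U \right)} = -7 + U$
$14 I{\left(n \right)} + T = 14 \left(-7 + 7\right) + 7 = 14 \cdot 0 + 7 = 0 + 7 = 7$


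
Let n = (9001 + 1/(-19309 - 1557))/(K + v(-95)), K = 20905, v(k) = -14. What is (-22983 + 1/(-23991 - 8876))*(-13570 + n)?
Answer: 2234093151378497395705/7163553377201 ≈ 3.1187e+8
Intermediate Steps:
n = 187814865/435911606 (n = (9001 + 1/(-19309 - 1557))/(20905 - 14) = (9001 + 1/(-20866))/20891 = (9001 - 1/20866)*(1/20891) = (187814865/20866)*(1/20891) = 187814865/435911606 ≈ 0.43086)
(-22983 + 1/(-23991 - 8876))*(-13570 + n) = (-22983 + 1/(-23991 - 8876))*(-13570 + 187814865/435911606) = (-22983 + 1/(-32867))*(-5915132678555/435911606) = (-22983 - 1/32867)*(-5915132678555/435911606) = -755382262/32867*(-5915132678555/435911606) = 2234093151378497395705/7163553377201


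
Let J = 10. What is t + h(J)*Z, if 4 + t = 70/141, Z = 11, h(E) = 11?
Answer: 16567/141 ≈ 117.50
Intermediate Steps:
t = -494/141 (t = -4 + 70/141 = -494/141 ≈ -3.5035)
t + h(J)*Z = -494/141 + 11*11 = -494/141 + 121 = 16567/141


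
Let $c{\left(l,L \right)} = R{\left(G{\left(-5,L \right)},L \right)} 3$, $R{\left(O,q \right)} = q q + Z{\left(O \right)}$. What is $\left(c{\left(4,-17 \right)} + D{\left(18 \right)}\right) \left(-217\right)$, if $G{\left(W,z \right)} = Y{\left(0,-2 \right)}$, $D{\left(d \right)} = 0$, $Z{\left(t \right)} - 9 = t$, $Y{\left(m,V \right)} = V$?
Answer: $-192696$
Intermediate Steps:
$Z{\left(t \right)} = 9 + t$
$G{\left(W,z \right)} = -2$
$R{\left(O,q \right)} = 9 + O + q^{2}$ ($R{\left(O,q \right)} = q q + \left(9 + O\right) = q^{2} + \left(9 + O\right) = 9 + O + q^{2}$)
$c{\left(l,L \right)} = 21 + 3 L^{2}$ ($c{\left(l,L \right)} = \left(9 - 2 + L^{2}\right) 3 = \left(7 + L^{2}\right) 3 = 21 + 3 L^{2}$)
$\left(c{\left(4,-17 \right)} + D{\left(18 \right)}\right) \left(-217\right) = \left(\left(21 + 3 \left(-17\right)^{2}\right) + 0\right) \left(-217\right) = \left(\left(21 + 3 \cdot 289\right) + 0\right) \left(-217\right) = \left(\left(21 + 867\right) + 0\right) \left(-217\right) = \left(888 + 0\right) \left(-217\right) = 888 \left(-217\right) = -192696$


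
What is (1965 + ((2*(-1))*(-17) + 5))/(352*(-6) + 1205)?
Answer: -2004/907 ≈ -2.2095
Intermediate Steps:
(1965 + ((2*(-1))*(-17) + 5))/(352*(-6) + 1205) = (1965 + (-2*(-17) + 5))/(-2112 + 1205) = (1965 + (34 + 5))/(-907) = (1965 + 39)*(-1/907) = 2004*(-1/907) = -2004/907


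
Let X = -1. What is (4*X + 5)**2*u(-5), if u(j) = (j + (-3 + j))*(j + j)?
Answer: 130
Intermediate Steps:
u(j) = 2*j*(-3 + 2*j) (u(j) = (-3 + 2*j)*(2*j) = 2*j*(-3 + 2*j))
(4*X + 5)**2*u(-5) = (4*(-1) + 5)**2*(2*(-5)*(-3 + 2*(-5))) = (-4 + 5)**2*(2*(-5)*(-3 - 10)) = 1**2*(2*(-5)*(-13)) = 1*130 = 130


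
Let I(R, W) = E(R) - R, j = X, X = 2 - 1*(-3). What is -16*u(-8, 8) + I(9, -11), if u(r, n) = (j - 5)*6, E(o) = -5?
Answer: -14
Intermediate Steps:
X = 5 (X = 2 + 3 = 5)
j = 5
I(R, W) = -5 - R
u(r, n) = 0 (u(r, n) = (5 - 5)*6 = 0*6 = 0)
-16*u(-8, 8) + I(9, -11) = -16*0 + (-5 - 1*9) = 0 + (-5 - 9) = 0 - 14 = -14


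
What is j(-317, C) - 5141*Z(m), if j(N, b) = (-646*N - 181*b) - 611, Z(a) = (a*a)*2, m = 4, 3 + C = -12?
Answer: 42374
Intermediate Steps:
C = -15 (C = -3 - 12 = -15)
Z(a) = 2*a² (Z(a) = a²*2 = 2*a²)
j(N, b) = -611 - 646*N - 181*b
j(-317, C) - 5141*Z(m) = (-611 - 646*(-317) - 181*(-15)) - 10282*4² = (-611 + 204782 + 2715) - 10282*16 = 206886 - 5141*32 = 206886 - 164512 = 42374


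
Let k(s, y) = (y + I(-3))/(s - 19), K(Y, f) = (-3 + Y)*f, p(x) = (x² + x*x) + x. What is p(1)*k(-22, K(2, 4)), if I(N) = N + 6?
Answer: 3/41 ≈ 0.073171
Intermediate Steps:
I(N) = 6 + N
p(x) = x + 2*x² (p(x) = (x² + x²) + x = 2*x² + x = x + 2*x²)
K(Y, f) = f*(-3 + Y)
k(s, y) = (3 + y)/(-19 + s) (k(s, y) = (y + (6 - 3))/(s - 19) = (y + 3)/(-19 + s) = (3 + y)/(-19 + s))
p(1)*k(-22, K(2, 4)) = (1*(1 + 2*1))*((3 + 4*(-3 + 2))/(-19 - 22)) = (1*(1 + 2))*((3 + 4*(-1))/(-41)) = (1*3)*(-(3 - 4)/41) = 3*(-1/41*(-1)) = 3*(1/41) = 3/41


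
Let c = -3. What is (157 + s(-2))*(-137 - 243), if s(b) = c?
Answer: -58520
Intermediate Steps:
s(b) = -3
(157 + s(-2))*(-137 - 243) = (157 - 3)*(-137 - 243) = 154*(-380) = -58520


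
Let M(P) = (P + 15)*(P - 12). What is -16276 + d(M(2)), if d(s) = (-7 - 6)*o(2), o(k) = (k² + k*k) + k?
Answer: -16406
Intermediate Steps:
o(k) = k + 2*k² (o(k) = (k² + k²) + k = 2*k² + k = k + 2*k²)
M(P) = (-12 + P)*(15 + P) (M(P) = (15 + P)*(-12 + P) = (-12 + P)*(15 + P))
d(s) = -130 (d(s) = (-7 - 6)*(2*(1 + 2*2)) = -26*(1 + 4) = -26*5 = -13*10 = -130)
-16276 + d(M(2)) = -16276 - 130 = -16406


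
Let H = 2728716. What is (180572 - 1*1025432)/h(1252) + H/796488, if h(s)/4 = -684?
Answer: 2362453537/7566636 ≈ 312.22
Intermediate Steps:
h(s) = -2736 (h(s) = 4*(-684) = -2736)
(180572 - 1*1025432)/h(1252) + H/796488 = (180572 - 1*1025432)/(-2736) + 2728716/796488 = (180572 - 1025432)*(-1/2736) + 2728716*(1/796488) = -844860*(-1/2736) + 227393/66374 = 70405/228 + 227393/66374 = 2362453537/7566636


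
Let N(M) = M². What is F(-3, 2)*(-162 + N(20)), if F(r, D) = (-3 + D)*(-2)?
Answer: 476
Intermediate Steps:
F(r, D) = 6 - 2*D
F(-3, 2)*(-162 + N(20)) = (6 - 2*2)*(-162 + 20²) = (6 - 4)*(-162 + 400) = 2*238 = 476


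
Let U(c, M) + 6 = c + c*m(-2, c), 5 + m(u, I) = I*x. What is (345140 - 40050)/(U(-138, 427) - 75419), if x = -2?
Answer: -305090/112961 ≈ -2.7008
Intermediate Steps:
m(u, I) = -5 - 2*I (m(u, I) = -5 + I*(-2) = -5 - 2*I)
U(c, M) = -6 + c + c*(-5 - 2*c) (U(c, M) = -6 + (c + c*(-5 - 2*c)) = -6 + c + c*(-5 - 2*c))
(345140 - 40050)/(U(-138, 427) - 75419) = (345140 - 40050)/((-6 - 138 - 1*(-138)*(5 + 2*(-138))) - 75419) = 305090/((-6 - 138 - 1*(-138)*(5 - 276)) - 75419) = 305090/((-6 - 138 - 1*(-138)*(-271)) - 75419) = 305090/((-6 - 138 - 37398) - 75419) = 305090/(-37542 - 75419) = 305090/(-112961) = 305090*(-1/112961) = -305090/112961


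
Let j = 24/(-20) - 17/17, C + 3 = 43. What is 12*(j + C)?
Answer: 2268/5 ≈ 453.60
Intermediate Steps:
C = 40 (C = -3 + 43 = 40)
j = -11/5 (j = 24*(-1/20) - 17*1/17 = -6/5 - 1 = -11/5 ≈ -2.2000)
12*(j + C) = 12*(-11/5 + 40) = 12*(189/5) = 2268/5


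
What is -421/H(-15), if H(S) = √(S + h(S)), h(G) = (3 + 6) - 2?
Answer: 421*I*√2/4 ≈ 148.85*I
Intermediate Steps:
h(G) = 7 (h(G) = 9 - 2 = 7)
H(S) = √(7 + S) (H(S) = √(S + 7) = √(7 + S))
-421/H(-15) = -421/√(7 - 15) = -421*(-I*√2/4) = -(-421)*I*√2/4 = 421*I*√2/4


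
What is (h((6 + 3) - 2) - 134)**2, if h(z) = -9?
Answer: 20449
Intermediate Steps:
(h((6 + 3) - 2) - 134)**2 = (-9 - 134)**2 = (-143)**2 = 20449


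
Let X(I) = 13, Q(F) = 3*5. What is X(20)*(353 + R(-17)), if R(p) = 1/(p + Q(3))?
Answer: 9165/2 ≈ 4582.5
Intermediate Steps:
Q(F) = 15
R(p) = 1/(15 + p) (R(p) = 1/(p + 15) = 1/(15 + p))
X(20)*(353 + R(-17)) = 13*(353 + 1/(15 - 17)) = 13*(353 + 1/(-2)) = 13*(353 - 1/2) = 13*(705/2) = 9165/2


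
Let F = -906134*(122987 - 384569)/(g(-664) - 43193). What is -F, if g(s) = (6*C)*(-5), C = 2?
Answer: 237028343988/43253 ≈ 5.4800e+6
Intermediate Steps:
g(s) = -60 (g(s) = (6*2)*(-5) = 12*(-5) = -60)
F = -237028343988/43253 (F = -906134*(122987 - 384569)/(-60 - 43193) = -906134/((-43253/(-261582))) = -906134/((-43253*(-1/261582))) = -906134/43253/261582 = -906134*261582/43253 = -237028343988/43253 ≈ -5.4800e+6)
-F = -1*(-237028343988/43253) = 237028343988/43253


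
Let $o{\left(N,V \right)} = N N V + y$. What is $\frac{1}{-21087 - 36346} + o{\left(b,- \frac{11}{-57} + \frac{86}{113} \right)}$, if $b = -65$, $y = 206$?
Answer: $\frac{1567316181502}{369925953} \approx 4236.8$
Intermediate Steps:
$o{\left(N,V \right)} = 206 + V N^{2}$ ($o{\left(N,V \right)} = N N V + 206 = N^{2} V + 206 = V N^{2} + 206 = 206 + V N^{2}$)
$\frac{1}{-21087 - 36346} + o{\left(b,- \frac{11}{-57} + \frac{86}{113} \right)} = \frac{1}{-21087 - 36346} + \left(206 + \left(- \frac{11}{-57} + \frac{86}{113}\right) \left(-65\right)^{2}\right) = \frac{1}{-57433} + \left(206 + \left(\left(-11\right) \left(- \frac{1}{57}\right) + 86 \cdot \frac{1}{113}\right) 4225\right) = - \frac{1}{57433} + \left(206 + \left(\frac{11}{57} + \frac{86}{113}\right) 4225\right) = - \frac{1}{57433} + \left(206 + \frac{6145}{6441} \cdot 4225\right) = - \frac{1}{57433} + \left(206 + \frac{25962625}{6441}\right) = - \frac{1}{57433} + \frac{27289471}{6441} = \frac{1567316181502}{369925953}$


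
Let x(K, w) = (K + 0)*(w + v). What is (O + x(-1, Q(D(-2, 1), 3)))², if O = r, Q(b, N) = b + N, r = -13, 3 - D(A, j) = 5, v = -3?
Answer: 121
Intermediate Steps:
D(A, j) = -2 (D(A, j) = 3 - 1*5 = 3 - 5 = -2)
Q(b, N) = N + b
O = -13
x(K, w) = K*(-3 + w) (x(K, w) = (K + 0)*(w - 3) = K*(-3 + w))
(O + x(-1, Q(D(-2, 1), 3)))² = (-13 - (-3 + (3 - 2)))² = (-13 - (-3 + 1))² = (-13 - 1*(-2))² = (-13 + 2)² = (-11)² = 121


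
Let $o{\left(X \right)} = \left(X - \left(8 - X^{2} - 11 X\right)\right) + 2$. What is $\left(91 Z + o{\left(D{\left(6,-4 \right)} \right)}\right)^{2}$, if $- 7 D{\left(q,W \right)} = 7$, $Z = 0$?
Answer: $289$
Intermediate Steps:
$D{\left(q,W \right)} = -1$ ($D{\left(q,W \right)} = \left(- \frac{1}{7}\right) 7 = -1$)
$o{\left(X \right)} = -6 + X^{2} + 12 X$ ($o{\left(X \right)} = \left(X + \left(-8 + X^{2} + 11 X\right)\right) + 2 = \left(-8 + X^{2} + 12 X\right) + 2 = -6 + X^{2} + 12 X$)
$\left(91 Z + o{\left(D{\left(6,-4 \right)} \right)}\right)^{2} = \left(91 \cdot 0 + \left(-6 + \left(-1\right)^{2} + 12 \left(-1\right)\right)\right)^{2} = \left(0 - 17\right)^{2} = \left(-17\right)^{2} = 289$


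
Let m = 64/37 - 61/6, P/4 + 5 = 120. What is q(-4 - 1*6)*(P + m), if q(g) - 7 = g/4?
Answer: 300741/148 ≈ 2032.0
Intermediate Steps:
q(g) = 7 + g/4
P = 460 (P = -20 + 4*120 = -20 + 480 = 460)
m = -1873/222 (m = 64*(1/37) - 61*⅙ = 64/37 - 61/6 = -1873/222 ≈ -8.4369)
q(-4 - 1*6)*(P + m) = (7 + (-4 - 1*6)/4)*(460 - 1873/222) = (7 + (-4 - 6)/4)*(100247/222) = (7 + (¼)*(-10))*(100247/222) = (7 - 5/2)*(100247/222) = (9/2)*(100247/222) = 300741/148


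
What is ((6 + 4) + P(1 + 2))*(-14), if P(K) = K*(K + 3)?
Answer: -392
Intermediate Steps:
P(K) = K*(3 + K)
((6 + 4) + P(1 + 2))*(-14) = ((6 + 4) + (1 + 2)*(3 + (1 + 2)))*(-14) = (10 + 3*(3 + 3))*(-14) = (10 + 3*6)*(-14) = (10 + 18)*(-14) = 28*(-14) = -392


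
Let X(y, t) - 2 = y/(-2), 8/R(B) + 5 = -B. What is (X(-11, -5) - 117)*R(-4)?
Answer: 876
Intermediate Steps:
R(B) = 8/(-5 - B)
X(y, t) = 2 - y/2 (X(y, t) = 2 + y/(-2) = 2 + y*(-½) = 2 - y/2)
(X(-11, -5) - 117)*R(-4) = ((2 - ½*(-11)) - 117)*(-8/(5 - 4)) = ((2 + 11/2) - 117)*(-8/1) = (15/2 - 117)*(-8*1) = -219/2*(-8) = 876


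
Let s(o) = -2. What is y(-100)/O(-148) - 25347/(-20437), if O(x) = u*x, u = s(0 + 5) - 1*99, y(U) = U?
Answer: 94210814/76373069 ≈ 1.2336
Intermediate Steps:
u = -101 (u = -2 - 1*99 = -2 - 99 = -101)
O(x) = -101*x
y(-100)/O(-148) - 25347/(-20437) = -100/((-101*(-148))) - 25347/(-20437) = -100/14948 - 25347*(-1/20437) = -100*1/14948 + 25347/20437 = -25/3737 + 25347/20437 = 94210814/76373069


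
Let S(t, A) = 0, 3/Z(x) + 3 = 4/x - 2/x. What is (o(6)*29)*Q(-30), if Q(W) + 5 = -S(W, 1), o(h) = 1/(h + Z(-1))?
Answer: -725/27 ≈ -26.852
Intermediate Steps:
Z(x) = 3/(-3 + 2/x) (Z(x) = 3/(-3 + (4/x - 2/x)) = 3/(-3 + 2/x))
o(h) = 1/(-⅗ + h) (o(h) = 1/(h - 3*(-1)/(-2 + 3*(-1))) = 1/(h - 3*(-1)/(-2 - 3)) = 1/(h - 3*(-1)/(-5)) = 1/(h - 3*(-1)*(-⅕)) = 1/(h - ⅗) = 1/(-⅗ + h))
Q(W) = -5 (Q(W) = -5 - 1*0 = -5 + 0 = -5)
(o(6)*29)*Q(-30) = ((5/(-3 + 5*6))*29)*(-5) = ((5/(-3 + 30))*29)*(-5) = ((5/27)*29)*(-5) = (145/27)*(-5) = -725/27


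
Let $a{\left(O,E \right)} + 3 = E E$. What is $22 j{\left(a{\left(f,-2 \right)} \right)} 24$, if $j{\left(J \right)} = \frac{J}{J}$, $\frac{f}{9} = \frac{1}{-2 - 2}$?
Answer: $528$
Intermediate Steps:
$f = - \frac{9}{4}$ ($f = \frac{9}{-2 - 2} = \frac{9}{-4} = 9 \left(- \frac{1}{4}\right) = - \frac{9}{4} \approx -2.25$)
$a{\left(O,E \right)} = -3 + E^{2}$ ($a{\left(O,E \right)} = -3 + E E = -3 + E^{2}$)
$j{\left(J \right)} = 1$
$22 j{\left(a{\left(f,-2 \right)} \right)} 24 = 22 \cdot 1 \cdot 24 = 22 \cdot 24 = 528$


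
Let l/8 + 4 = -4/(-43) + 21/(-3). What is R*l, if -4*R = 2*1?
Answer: 1876/43 ≈ 43.628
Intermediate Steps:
R = -½ (R = -1/2 = -¼*2 = -½ ≈ -0.50000)
l = -3752/43 (l = -32 + 8*(-4/(-43) + 21/(-3)) = -32 + 8*(-4*(-1/43) + 21*(-⅓)) = -32 + 8*(4/43 - 7) = -32 + 8*(-297/43) = -32 - 2376/43 = -3752/43 ≈ -87.256)
R*l = -½*(-3752/43) = 1876/43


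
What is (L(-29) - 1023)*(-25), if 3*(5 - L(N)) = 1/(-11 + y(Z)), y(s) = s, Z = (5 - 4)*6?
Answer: 76345/3 ≈ 25448.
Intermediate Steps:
Z = 6 (Z = 1*6 = 6)
L(N) = 76/15 (L(N) = 5 - 1/(3*(-11 + 6)) = 5 - ⅓/(-5) = 5 - ⅓*(-⅕) = 5 + 1/15 = 76/15)
(L(-29) - 1023)*(-25) = (76/15 - 1023)*(-25) = -15269/15*(-25) = 76345/3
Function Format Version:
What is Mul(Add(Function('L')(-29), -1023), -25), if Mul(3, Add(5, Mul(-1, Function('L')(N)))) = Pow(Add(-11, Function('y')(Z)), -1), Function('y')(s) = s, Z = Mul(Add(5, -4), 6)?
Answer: Rational(76345, 3) ≈ 25448.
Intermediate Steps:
Z = 6 (Z = Mul(1, 6) = 6)
Function('L')(N) = Rational(76, 15) (Function('L')(N) = Add(5, Mul(Rational(-1, 3), Pow(Add(-11, 6), -1))) = Add(5, Mul(Rational(-1, 3), Pow(-5, -1))) = Add(5, Mul(Rational(-1, 3), Rational(-1, 5))) = Add(5, Rational(1, 15)) = Rational(76, 15))
Mul(Add(Function('L')(-29), -1023), -25) = Mul(Add(Rational(76, 15), -1023), -25) = Mul(Rational(-15269, 15), -25) = Rational(76345, 3)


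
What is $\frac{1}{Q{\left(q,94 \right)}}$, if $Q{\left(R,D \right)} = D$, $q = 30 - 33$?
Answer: $\frac{1}{94} \approx 0.010638$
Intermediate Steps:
$q = -3$ ($q = 30 - 33 = -3$)
$\frac{1}{Q{\left(q,94 \right)}} = \frac{1}{94}$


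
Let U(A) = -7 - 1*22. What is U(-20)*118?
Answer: -3422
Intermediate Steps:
U(A) = -29 (U(A) = -7 - 22 = -29)
U(-20)*118 = -29*118 = -3422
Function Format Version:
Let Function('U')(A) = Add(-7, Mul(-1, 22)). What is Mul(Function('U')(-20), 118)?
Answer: -3422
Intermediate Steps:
Function('U')(A) = -29 (Function('U')(A) = Add(-7, -22) = -29)
Mul(Function('U')(-20), 118) = Mul(-29, 118) = -3422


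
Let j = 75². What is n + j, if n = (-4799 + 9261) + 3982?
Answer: 14069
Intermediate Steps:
n = 8444 (n = 4462 + 3982 = 8444)
j = 5625
n + j = 8444 + 5625 = 14069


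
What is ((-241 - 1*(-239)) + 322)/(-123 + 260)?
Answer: 320/137 ≈ 2.3358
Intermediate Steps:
((-241 - 1*(-239)) + 322)/(-123 + 260) = ((-241 + 239) + 322)/137 = (-2 + 322)*(1/137) = 320*(1/137) = 320/137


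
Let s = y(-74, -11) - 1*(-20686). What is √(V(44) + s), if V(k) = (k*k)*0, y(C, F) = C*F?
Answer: 10*√215 ≈ 146.63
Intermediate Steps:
V(k) = 0 (V(k) = k²*0 = 0)
s = 21500 (s = -74*(-11) - 1*(-20686) = 814 + 20686 = 21500)
√(V(44) + s) = √(0 + 21500) = √21500 = 10*√215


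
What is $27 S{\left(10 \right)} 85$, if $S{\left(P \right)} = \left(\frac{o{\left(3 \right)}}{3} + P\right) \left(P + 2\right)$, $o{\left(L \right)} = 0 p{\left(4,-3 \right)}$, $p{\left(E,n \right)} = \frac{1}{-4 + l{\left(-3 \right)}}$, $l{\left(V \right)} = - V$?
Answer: $275400$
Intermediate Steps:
$p{\left(E,n \right)} = -1$ ($p{\left(E,n \right)} = \frac{1}{-4 - -3} = \frac{1}{-4 + 3} = \frac{1}{-1} = -1$)
$o{\left(L \right)} = 0$ ($o{\left(L \right)} = 0 \left(-1\right) = 0$)
$S{\left(P \right)} = P \left(2 + P\right)$ ($S{\left(P \right)} = \left(\frac{0}{3} + P\right) \left(P + 2\right) = \left(0 \cdot \frac{1}{3} + P\right) \left(2 + P\right) = \left(0 + P\right) \left(2 + P\right) = P \left(2 + P\right)$)
$27 S{\left(10 \right)} 85 = 27 \cdot 10 \left(2 + 10\right) 85 = 27 \cdot 10 \cdot 12 \cdot 85 = 27 \cdot 120 \cdot 85 = 3240 \cdot 85 = 275400$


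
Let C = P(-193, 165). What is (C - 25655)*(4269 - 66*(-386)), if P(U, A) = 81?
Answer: -760698630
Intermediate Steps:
C = 81
(C - 25655)*(4269 - 66*(-386)) = (81 - 25655)*(4269 - 66*(-386)) = -25574*(4269 + 25476) = -25574*29745 = -760698630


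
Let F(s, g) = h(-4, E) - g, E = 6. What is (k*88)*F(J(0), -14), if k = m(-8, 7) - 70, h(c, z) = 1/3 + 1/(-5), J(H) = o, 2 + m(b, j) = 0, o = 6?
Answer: -447744/5 ≈ -89549.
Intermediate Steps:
m(b, j) = -2 (m(b, j) = -2 + 0 = -2)
J(H) = 6
h(c, z) = 2/15 (h(c, z) = 1*(⅓) + 1*(-⅕) = ⅓ - ⅕ = 2/15)
k = -72 (k = -2 - 70 = -72)
F(s, g) = 2/15 - g
(k*88)*F(J(0), -14) = (-72*88)*(2/15 - 1*(-14)) = -6336*(2/15 + 14) = -6336*212/15 = -447744/5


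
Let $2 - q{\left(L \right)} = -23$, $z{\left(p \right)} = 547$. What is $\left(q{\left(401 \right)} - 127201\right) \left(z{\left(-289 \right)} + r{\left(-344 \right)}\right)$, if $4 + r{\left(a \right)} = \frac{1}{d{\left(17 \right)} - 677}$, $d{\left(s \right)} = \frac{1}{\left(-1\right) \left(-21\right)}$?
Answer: $- \frac{122713187499}{1777} \approx -6.9056 \cdot 10^{7}$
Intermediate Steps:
$d{\left(s \right)} = \frac{1}{21}$
$q{\left(L \right)} = 25$ ($q{\left(L \right)} = 2 - -23 = 2 + 23 = 25$)
$r{\left(a \right)} = - \frac{56885}{14216}$ ($r{\left(a \right)} = -4 + \frac{1}{\frac{1}{21} - 677} = -4 + \frac{1}{- \frac{14216}{21}} = -4 - \frac{21}{14216} = - \frac{56885}{14216}$)
$\left(q{\left(401 \right)} - 127201\right) \left(z{\left(-289 \right)} + r{\left(-344 \right)}\right) = \left(25 - 127201\right) \left(547 - \frac{56885}{14216}\right) = \left(-127176\right) \frac{7719267}{14216} = - \frac{122713187499}{1777}$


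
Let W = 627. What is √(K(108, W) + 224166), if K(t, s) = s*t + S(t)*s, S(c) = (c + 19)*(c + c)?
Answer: √17491746 ≈ 4182.3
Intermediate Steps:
S(c) = 2*c*(19 + c) (S(c) = (19 + c)*(2*c) = 2*c*(19 + c))
K(t, s) = s*t + 2*s*t*(19 + t) (K(t, s) = s*t + (2*t*(19 + t))*s = s*t + 2*s*t*(19 + t))
√(K(108, W) + 224166) = √(627*108*(39 + 2*108) + 224166) = √(627*108*(39 + 216) + 224166) = √(627*108*255 + 224166) = √(17267580 + 224166) = √17491746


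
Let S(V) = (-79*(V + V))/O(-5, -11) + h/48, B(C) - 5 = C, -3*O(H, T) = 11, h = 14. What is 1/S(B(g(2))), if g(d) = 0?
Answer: 264/56957 ≈ 0.0046351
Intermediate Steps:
O(H, T) = -11/3 (O(H, T) = -1/3*11 = -11/3)
B(C) = 5 + C
S(V) = 7/24 + 474*V/11 (S(V) = (-79*(V + V))/(-11/3) + 14/48 = -158*V*(-3/11) + 14*(1/48) = -158*V*(-3/11) + 7/24 = 474*V/11 + 7/24 = 7/24 + 474*V/11)
1/S(B(g(2))) = 1/(7/24 + 474*(5 + 0)/11) = 1/(7/24 + (474/11)*5) = 1/(7/24 + 2370/11) = 1/(56957/264) = 264/56957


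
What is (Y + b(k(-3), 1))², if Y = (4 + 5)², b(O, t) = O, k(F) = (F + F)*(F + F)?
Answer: 13689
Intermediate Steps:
k(F) = 4*F² (k(F) = (2*F)*(2*F) = 4*F²)
Y = 81 (Y = 9² = 81)
(Y + b(k(-3), 1))² = (81 + 4*(-3)²)² = (81 + 4*9)² = (81 + 36)² = 117² = 13689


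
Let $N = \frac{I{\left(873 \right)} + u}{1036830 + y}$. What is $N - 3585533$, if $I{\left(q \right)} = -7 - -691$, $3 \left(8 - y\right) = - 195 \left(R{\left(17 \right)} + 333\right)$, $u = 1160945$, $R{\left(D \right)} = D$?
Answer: $- \frac{3799186578775}{1059588} \approx -3.5855 \cdot 10^{6}$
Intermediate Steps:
$y = 22758$ ($y = 8 - \frac{\left(-195\right) \left(17 + 333\right)}{3} = 8 - \frac{\left(-195\right) 350}{3} = 8 - -22750 = 8 + 22750 = 22758$)
$I{\left(q \right)} = 684$ ($I{\left(q \right)} = -7 + 691 = 684$)
$N = \frac{1161629}{1059588}$ ($N = \frac{684 + 1160945}{1036830 + 22758} = \frac{1161629}{1059588} \approx 1.0963$)
$N - 3585533 = \frac{1161629}{1059588} - 3585533 = - \frac{3799186578775}{1059588}$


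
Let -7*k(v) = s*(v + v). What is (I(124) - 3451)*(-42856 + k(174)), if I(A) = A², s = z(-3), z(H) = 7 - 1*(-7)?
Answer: -519357600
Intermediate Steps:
z(H) = 14 (z(H) = 7 + 7 = 14)
s = 14
k(v) = -4*v (k(v) = -2*(v + v) = -2*2*v = -4*v)
(I(124) - 3451)*(-42856 + k(174)) = (124² - 3451)*(-42856 - 4*174) = (15376 - 3451)*(-42856 - 696) = 11925*(-43552) = -519357600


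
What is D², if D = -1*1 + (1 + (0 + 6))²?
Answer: 2304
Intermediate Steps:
D = 48 (D = -1 + (1 + 6)² = -1 + 7² = -1 + 49 = 48)
D² = 48² = 2304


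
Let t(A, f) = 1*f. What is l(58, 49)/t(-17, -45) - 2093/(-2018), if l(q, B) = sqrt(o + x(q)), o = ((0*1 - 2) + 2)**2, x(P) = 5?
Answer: 2093/2018 - sqrt(5)/45 ≈ 0.98748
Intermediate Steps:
t(A, f) = f
o = 0 (o = ((0 - 2) + 2)**2 = (-2 + 2)**2 = 0**2 = 0)
l(q, B) = sqrt(5) (l(q, B) = sqrt(0 + 5) = sqrt(5))
l(58, 49)/t(-17, -45) - 2093/(-2018) = sqrt(5)/(-45) - 2093/(-2018) = sqrt(5)*(-1/45) - 2093*(-1/2018) = -sqrt(5)/45 + 2093/2018 = 2093/2018 - sqrt(5)/45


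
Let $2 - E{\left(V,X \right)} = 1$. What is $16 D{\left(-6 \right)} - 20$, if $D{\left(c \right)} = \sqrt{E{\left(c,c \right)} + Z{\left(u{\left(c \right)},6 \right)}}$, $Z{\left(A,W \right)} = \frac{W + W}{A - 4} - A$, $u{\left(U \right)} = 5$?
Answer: $-20 + 32 \sqrt{2} \approx 25.255$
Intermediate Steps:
$Z{\left(A,W \right)} = - A + \frac{2 W}{-4 + A}$ ($Z{\left(A,W \right)} = \frac{2 W}{-4 + A} - A = - A + \frac{2 W}{-4 + A}$)
$E{\left(V,X \right)} = 1$ ($E{\left(V,X \right)} = 2 - 1 = 1$)
$D{\left(c \right)} = 2 \sqrt{2}$ ($D{\left(c \right)} = \sqrt{1 + \frac{- 5^{2} + 2 \cdot 6 + 4 \cdot 5}{-4 + 5}} = \sqrt{1 + \frac{\left(-1\right) 25 + 12 + 20}{1}} = \sqrt{1 + 1 \left(-25 + 12 + 20\right)} = \sqrt{1 + 1 \cdot 7} = \sqrt{1 + 7} = \sqrt{8} = 2 \sqrt{2}$)
$16 D{\left(-6 \right)} - 20 = 16 \cdot 2 \sqrt{2} - 20 = 32 \sqrt{2} - 20 = -20 + 32 \sqrt{2}$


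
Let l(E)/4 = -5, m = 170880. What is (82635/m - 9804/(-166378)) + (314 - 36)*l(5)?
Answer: -5268637197495/947689088 ≈ -5559.5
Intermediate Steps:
l(E) = -20 (l(E) = 4*(-5) = -20)
(82635/m - 9804/(-166378)) + (314 - 36)*l(5) = (82635/170880 - 9804/(-166378)) + (314 - 36)*(-20) = (82635*(1/170880) - 9804*(-1/166378)) + 278*(-20) = (5509/11392 + 4902/83189) - 5560 = 514131785/947689088 - 5560 = -5268637197495/947689088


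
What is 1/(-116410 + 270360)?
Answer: 1/153950 ≈ 6.4956e-6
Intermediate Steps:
1/(-116410 + 270360) = 1/153950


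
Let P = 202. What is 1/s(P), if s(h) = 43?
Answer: 1/43 ≈ 0.023256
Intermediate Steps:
1/s(P) = 1/43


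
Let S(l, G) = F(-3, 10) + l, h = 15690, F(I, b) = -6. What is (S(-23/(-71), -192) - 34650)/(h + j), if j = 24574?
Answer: -2460553/2858744 ≈ -0.86071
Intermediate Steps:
S(l, G) = -6 + l
(S(-23/(-71), -192) - 34650)/(h + j) = ((-6 - 23/(-71)) - 34650)/(15690 + 24574) = ((-6 - 23*(-1/71)) - 34650)/40264 = ((-6 + 23/71) - 34650)*(1/40264) = (-403/71 - 34650)*(1/40264) = -2460553/71*1/40264 = -2460553/2858744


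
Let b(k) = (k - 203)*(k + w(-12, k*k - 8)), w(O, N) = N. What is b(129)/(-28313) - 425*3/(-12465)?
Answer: 1033169033/23528103 ≈ 43.912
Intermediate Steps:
b(k) = (-203 + k)*(-8 + k + k²) (b(k) = (k - 203)*(k + (k*k - 8)) = (-203 + k)*(k + (k² - 8)) = (-203 + k)*(k + (-8 + k²)) = (-203 + k)*(-8 + k + k²))
b(129)/(-28313) - 425*3/(-12465) = (1624 + 129³ - 211*129 - 202*129²)/(-28313) - 425*3/(-12465) = (1624 + 2146689 - 27219 - 202*16641)*(-1/28313) - 1275*(-1/12465) = (1624 + 2146689 - 27219 - 3361482)*(-1/28313) + 85/831 = -1240388*(-1/28313) + 85/831 = 1240388/28313 + 85/831 = 1033169033/23528103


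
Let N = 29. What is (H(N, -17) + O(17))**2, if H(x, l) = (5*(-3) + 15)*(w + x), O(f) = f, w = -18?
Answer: 289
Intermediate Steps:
H(x, l) = 0 (H(x, l) = (5*(-3) + 15)*(-18 + x) = (-15 + 15)*(-18 + x) = 0*(-18 + x) = 0)
(H(N, -17) + O(17))**2 = (0 + 17)**2 = 17**2 = 289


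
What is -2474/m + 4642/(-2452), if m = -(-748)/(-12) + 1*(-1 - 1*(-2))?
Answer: 2168077/56396 ≈ 38.444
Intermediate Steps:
m = -184/3 (m = -(-748)*(-1)/12 + 1*(-1 + 2) = -22*17/6 + 1*1 = -187/3 + 1 = -184/3 ≈ -61.333)
-2474/m + 4642/(-2452) = -2474/(-184/3) + 4642/(-2452) = -2474*(-3/184) + 4642*(-1/2452) = 3711/92 - 2321/1226 = 2168077/56396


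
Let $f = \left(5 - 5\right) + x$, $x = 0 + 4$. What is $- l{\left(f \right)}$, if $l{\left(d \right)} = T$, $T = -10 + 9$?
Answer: $1$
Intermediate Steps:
$x = 4$
$f = 4$ ($f = \left(5 - 5\right) + 4 = 0 + 4 = 4$)
$T = -1$
$l{\left(d \right)} = -1$
$- l{\left(f \right)} = \left(-1\right) \left(-1\right) = 1$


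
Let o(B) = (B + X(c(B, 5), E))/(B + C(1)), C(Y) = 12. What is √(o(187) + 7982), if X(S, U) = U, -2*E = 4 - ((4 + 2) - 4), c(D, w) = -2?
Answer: 2*√79033049/199 ≈ 89.347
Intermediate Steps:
E = -1 (E = -(4 - ((4 + 2) - 4))/2 = -(4 - (6 - 4))/2 = -(4 - 1*2)/2 = -(4 - 2)/2 = -½*2 = -1)
o(B) = (-1 + B)/(12 + B) (o(B) = (B - 1)/(B + 12) = (-1 + B)/(12 + B))
√(o(187) + 7982) = √((-1 + 187)/(12 + 187) + 7982) = √(186/199 + 7982) = √(1588604/199) = 2*√79033049/199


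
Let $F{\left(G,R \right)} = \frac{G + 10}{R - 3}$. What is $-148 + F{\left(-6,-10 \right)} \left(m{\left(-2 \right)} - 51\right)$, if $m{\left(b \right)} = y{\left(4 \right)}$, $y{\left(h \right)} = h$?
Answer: $- \frac{1736}{13} \approx -133.54$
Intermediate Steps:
$m{\left(b \right)} = 4$
$F{\left(G,R \right)} = \frac{10 + G}{-3 + R}$
$-148 + F{\left(-6,-10 \right)} \left(m{\left(-2 \right)} - 51\right) = -148 + \frac{10 - 6}{-3 - 10} \left(4 - 51\right) = -148 + \frac{1}{-13} \cdot 4 \left(4 - 51\right) = -148 + \left(- \frac{1}{13}\right) 4 \left(-47\right) = -148 - - \frac{188}{13} = -148 + \frac{188}{13} = - \frac{1736}{13}$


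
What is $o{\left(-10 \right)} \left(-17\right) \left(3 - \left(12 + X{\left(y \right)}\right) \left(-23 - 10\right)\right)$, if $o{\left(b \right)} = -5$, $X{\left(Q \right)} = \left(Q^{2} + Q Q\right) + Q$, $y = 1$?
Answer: $42330$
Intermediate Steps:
$X{\left(Q \right)} = Q + 2 Q^{2}$ ($X{\left(Q \right)} = \left(Q^{2} + Q^{2}\right) + Q = 2 Q^{2} + Q = Q + 2 Q^{2}$)
$o{\left(-10 \right)} \left(-17\right) \left(3 - \left(12 + X{\left(y \right)}\right) \left(-23 - 10\right)\right) = \left(-5\right) \left(-17\right) \left(3 - \left(12 + 1 \left(1 + 2 \cdot 1\right)\right) \left(-23 - 10\right)\right) = 85 \left(3 - \left(12 + 1 \left(1 + 2\right)\right) \left(-33\right)\right) = 85 \left(3 - \left(12 + 1 \cdot 3\right) \left(-33\right)\right) = 85 \left(3 - \left(12 + 3\right) \left(-33\right)\right) = 85 \left(3 - 15 \left(-33\right)\right) = 85 \left(3 - -495\right) = 85 \left(3 + 495\right) = 85 \cdot 498 = 42330$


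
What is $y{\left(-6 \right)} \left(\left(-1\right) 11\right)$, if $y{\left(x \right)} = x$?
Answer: $66$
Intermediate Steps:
$y{\left(-6 \right)} \left(\left(-1\right) 11\right) = - 6 \left(\left(-1\right) 11\right) = \left(-6\right) \left(-11\right) = 66$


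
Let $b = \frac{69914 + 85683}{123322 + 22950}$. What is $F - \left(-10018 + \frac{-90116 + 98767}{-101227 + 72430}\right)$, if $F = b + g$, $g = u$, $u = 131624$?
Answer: $\frac{596629439721209}{4212194784} \approx 1.4164 \cdot 10^{5}$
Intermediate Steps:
$b = \frac{155597}{146272} \approx 1.0638$
$g = 131624$
$F = \frac{19253061325}{146272}$ ($F = \frac{155597}{146272} + 131624 = \frac{19253061325}{146272} \approx 1.3163 \cdot 10^{5}$)
$F - \left(-10018 + \frac{-90116 + 98767}{-101227 + 72430}\right) = \frac{19253061325}{146272} - \left(-10018 + \frac{-90116 + 98767}{-101227 + 72430}\right) = \frac{19253061325}{146272} - \left(-10018 + \frac{8651}{-28797}\right) = \frac{19253061325}{146272} - \left(-10018 + 8651 \left(- \frac{1}{28797}\right)\right) = \frac{19253061325}{146272} - \left(-10018 - \frac{8651}{28797}\right) = \frac{19253061325}{146272} - - \frac{288496997}{28797} = \frac{19253061325}{146272} + \frac{288496997}{28797} = \frac{596629439721209}{4212194784}$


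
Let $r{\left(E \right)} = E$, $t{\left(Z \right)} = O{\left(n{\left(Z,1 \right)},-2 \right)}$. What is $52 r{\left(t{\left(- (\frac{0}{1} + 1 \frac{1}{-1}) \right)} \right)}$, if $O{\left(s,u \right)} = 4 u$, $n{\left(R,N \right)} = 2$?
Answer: $-416$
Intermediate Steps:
$t{\left(Z \right)} = -8$ ($t{\left(Z \right)} = 4 \left(-2\right) = -8$)
$52 r{\left(t{\left(- (\frac{0}{1} + 1 \frac{1}{-1}) \right)} \right)} = 52 \left(-8\right) = -416$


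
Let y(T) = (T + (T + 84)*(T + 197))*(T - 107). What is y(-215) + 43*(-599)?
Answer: -715803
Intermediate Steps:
y(T) = (-107 + T)*(T + (84 + T)*(197 + T)) (y(T) = (T + (84 + T)*(197 + T))*(-107 + T) = (-107 + T)*(T + (84 + T)*(197 + T)))
y(-215) + 43*(-599) = (-1770636 + (-215)³ - 13626*(-215) + 175*(-215)²) + 43*(-599) = (-1770636 - 9938375 + 2929590 + 175*46225) - 25757 = (-1770636 - 9938375 + 2929590 + 8089375) - 25757 = -690046 - 25757 = -715803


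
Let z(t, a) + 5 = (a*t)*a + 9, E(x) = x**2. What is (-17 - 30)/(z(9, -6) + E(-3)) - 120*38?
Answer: -1536767/337 ≈ -4560.1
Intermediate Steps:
z(t, a) = 4 + t*a**2 (z(t, a) = -5 + ((a*t)*a + 9) = -5 + (t*a**2 + 9) = -5 + (9 + t*a**2) = 4 + t*a**2)
(-17 - 30)/(z(9, -6) + E(-3)) - 120*38 = (-17 - 30)/((4 + 9*(-6)**2) + (-3)**2) - 120*38 = -47/((4 + 9*36) + 9) - 4560 = -47/((4 + 324) + 9) - 4560 = -47/(328 + 9) - 4560 = -47/337 - 4560 = -1536767/337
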